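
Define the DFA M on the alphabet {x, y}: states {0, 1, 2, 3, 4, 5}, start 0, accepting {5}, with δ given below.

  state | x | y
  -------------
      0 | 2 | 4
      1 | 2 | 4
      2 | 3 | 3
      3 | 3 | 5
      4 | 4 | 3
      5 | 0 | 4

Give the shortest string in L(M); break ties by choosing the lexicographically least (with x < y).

xxy

A breadth-first search from 0 reaches an accepting state first via the path 0 → 2 → 3 → 5 on input xxy.
No string of length < 3 is accepted (BFS exhausts all shorter strings without reaching an accepting state), and xxy is the lexicographically least accepting string of length 3.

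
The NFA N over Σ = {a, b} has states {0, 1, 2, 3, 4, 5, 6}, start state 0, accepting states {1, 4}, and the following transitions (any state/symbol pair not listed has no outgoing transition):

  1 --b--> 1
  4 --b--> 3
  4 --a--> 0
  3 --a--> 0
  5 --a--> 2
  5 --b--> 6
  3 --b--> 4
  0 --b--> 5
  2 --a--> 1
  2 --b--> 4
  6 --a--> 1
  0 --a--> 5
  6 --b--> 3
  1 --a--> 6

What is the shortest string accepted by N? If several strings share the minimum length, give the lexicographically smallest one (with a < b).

A breadth-first search from 0 reaches an accepting state first via the path 0 → 5 → 2 → 1 on input aaa.
No string of length < 3 is accepted (BFS exhausts all shorter strings without reaching an accepting state), and aaa is the lexicographically least accepting string of length 3.

aaa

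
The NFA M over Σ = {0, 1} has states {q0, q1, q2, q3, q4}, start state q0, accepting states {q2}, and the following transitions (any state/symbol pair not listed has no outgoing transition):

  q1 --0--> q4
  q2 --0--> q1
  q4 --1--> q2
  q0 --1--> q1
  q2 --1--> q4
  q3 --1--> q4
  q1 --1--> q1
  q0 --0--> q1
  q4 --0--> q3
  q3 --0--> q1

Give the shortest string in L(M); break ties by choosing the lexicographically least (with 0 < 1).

A breadth-first search from q0 reaches an accepting state first via the path q0 → q1 → q4 → q2 on input 001.
No string of length < 3 is accepted (BFS exhausts all shorter strings without reaching an accepting state), and 001 is the lexicographically least accepting string of length 3.

001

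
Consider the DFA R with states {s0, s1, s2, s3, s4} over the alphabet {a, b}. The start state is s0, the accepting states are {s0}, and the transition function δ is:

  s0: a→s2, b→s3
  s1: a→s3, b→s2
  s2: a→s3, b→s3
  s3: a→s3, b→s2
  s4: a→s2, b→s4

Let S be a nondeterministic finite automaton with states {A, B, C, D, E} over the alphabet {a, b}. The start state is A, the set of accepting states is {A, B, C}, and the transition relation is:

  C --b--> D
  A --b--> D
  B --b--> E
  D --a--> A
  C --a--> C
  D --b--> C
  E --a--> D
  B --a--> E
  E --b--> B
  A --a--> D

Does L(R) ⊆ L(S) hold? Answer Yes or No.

Yes

Exploring the product automaton R × S from the start pair (s0, A), following both machines on each input symbol, reaches 6 state pairs: (s0, A), (s2, D), (s3, D), (s3, A), (s3, C), (s2, C).
R accepts in {s0} and S accepts in {A, B, C}. The reachable pairs whose R-component is accepting are (s0, A); in each of them the S-component is accepting too, so the product for L(R) \ L(S) (R-component accepting, S-component rejecting) has no reachable accepting pair and the difference is empty.
Hence every string in L(R) is also in L(S).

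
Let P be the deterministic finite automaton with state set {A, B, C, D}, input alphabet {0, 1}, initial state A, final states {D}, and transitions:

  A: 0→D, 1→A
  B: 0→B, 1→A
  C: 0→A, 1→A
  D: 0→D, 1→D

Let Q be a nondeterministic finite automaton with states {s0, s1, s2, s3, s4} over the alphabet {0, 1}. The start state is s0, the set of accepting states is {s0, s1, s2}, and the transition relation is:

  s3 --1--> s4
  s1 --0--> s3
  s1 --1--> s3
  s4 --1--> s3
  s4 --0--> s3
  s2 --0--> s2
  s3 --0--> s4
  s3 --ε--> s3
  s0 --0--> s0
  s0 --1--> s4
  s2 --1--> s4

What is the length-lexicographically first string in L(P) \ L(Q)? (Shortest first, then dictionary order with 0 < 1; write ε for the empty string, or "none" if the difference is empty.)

The string 01 is accepted by P but not by Q.
No shorter string lies in the difference, and 01 is the lexicographically first length-2 string in L(P) \ L(Q).

01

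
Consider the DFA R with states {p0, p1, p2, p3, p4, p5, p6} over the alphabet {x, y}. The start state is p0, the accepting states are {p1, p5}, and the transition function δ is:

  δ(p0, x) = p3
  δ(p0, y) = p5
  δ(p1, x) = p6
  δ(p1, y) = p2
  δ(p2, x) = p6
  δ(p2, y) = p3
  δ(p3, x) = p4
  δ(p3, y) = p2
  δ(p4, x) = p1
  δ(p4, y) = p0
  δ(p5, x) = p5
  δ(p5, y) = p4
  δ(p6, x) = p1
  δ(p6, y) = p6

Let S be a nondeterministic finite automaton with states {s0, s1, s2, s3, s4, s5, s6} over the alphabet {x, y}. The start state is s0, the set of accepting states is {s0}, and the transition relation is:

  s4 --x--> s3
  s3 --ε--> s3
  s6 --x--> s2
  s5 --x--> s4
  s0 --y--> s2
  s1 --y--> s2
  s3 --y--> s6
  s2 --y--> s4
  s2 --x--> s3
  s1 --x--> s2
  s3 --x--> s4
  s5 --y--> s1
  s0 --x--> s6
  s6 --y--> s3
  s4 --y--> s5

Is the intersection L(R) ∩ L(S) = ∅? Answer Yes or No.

Yes

Exploring the product automaton R × S from the start pair (p0, s0), following both machines on each input symbol, reaches 40 state pairs: (p0, s0), (p3, s6), (p5, s2), (p4, s2), (p2, s3), (p5, s3), (p4, s4), (p1, s3), (p0, s4), (p6, s4), (p5, s4), (p4, s6), (p0, s5), (p2, s6), (p3, s3), (p5, s5), (p6, s5), (p4, s5), (p1, s2), (p0, s3), (p3, s4), (p5, s1), (p6, s2), (p4, s1), (p1, s4), (p6, s1), (p0, s1), (p6, s3), (p2, s4), (p5, s6), (p4, s3), (p2, s5), (p0, s2), (p3, s2), (p6, s6), (p3, s5), (p0, s6), (p3, s1), (p2, s1), (p2, s2).
R accepts in {p1, p5} and S accepts in {s0}; no reachable pair has both components accepting, so no string drives both machines to acceptance simultaneously and L(R) ∩ L(S) = ∅.
So no string is accepted by both, and the intersection is empty.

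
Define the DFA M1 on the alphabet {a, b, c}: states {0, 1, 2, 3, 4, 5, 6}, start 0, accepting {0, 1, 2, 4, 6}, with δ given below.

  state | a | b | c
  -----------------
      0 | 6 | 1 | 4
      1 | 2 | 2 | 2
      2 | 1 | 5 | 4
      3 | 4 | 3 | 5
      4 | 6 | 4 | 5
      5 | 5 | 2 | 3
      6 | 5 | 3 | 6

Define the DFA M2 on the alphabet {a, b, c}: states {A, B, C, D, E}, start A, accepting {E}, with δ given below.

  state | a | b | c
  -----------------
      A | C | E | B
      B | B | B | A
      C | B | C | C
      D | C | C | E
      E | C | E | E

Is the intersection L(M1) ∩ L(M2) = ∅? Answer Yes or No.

The string b is accepted by both M1 and M2.
Hence L(M1) ∩ L(M2) ≠ ∅.

No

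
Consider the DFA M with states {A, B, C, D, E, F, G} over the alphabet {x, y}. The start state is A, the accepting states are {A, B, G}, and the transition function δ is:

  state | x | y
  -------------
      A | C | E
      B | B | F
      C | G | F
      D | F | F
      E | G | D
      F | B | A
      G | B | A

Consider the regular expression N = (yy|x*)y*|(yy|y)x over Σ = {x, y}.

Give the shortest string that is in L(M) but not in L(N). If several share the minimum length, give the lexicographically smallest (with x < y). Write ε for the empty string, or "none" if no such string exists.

The string xyx is accepted by M but not by N.
No shorter string lies in the difference, and xyx is the lexicographically first length-3 string in L(M) \ L(N).

xyx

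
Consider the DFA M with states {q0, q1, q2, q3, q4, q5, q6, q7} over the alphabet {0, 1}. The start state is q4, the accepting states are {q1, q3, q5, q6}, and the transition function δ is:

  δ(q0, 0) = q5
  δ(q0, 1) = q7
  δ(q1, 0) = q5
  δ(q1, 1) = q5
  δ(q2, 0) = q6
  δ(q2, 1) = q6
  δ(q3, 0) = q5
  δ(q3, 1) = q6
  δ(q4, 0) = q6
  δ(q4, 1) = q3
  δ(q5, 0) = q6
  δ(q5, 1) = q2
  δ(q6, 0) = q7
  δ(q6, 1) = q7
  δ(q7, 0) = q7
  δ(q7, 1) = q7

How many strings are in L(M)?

The useful subgraph on states {q2, q3, q4, q5, q6} is acyclic, so L(M) is finite; the longest accepting path visits 5 useful states, giving maximum string length 4.
Counting accepting paths from q4 by length: 2 of length 1, 2 of length 2, 1 of length 3, 2 of length 4. Total 7.

7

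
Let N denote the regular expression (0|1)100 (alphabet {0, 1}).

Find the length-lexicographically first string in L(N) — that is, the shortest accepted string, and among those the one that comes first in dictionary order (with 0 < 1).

By inspection of the expression, no string of length less than 4 matches, and 0100 is the lexicographically first match of length 4.

0100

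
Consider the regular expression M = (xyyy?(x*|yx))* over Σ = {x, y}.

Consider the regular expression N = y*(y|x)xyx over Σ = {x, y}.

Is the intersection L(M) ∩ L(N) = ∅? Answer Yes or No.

Converting the expression M to a DFA (subset construction, then merging equivalent states) gives the minimal DFA with states {m0, m1, m2, m3, m4, m5, m6, m7}, start state m0, accepting states {m0, m4, m5, m6} and transitions m0: x→m1, y→m2; m1: x→m2, y→m3; m2: x→m2, y→m2; m3: x→m2, y→m4; m4: x→m5, y→m6; m5: x→m5, y→m3; m6: x→m5, y→m7; m7: x→m0, y→m2.
Converting the expression N to a DFA (subset construction, then merging equivalent states) gives the minimal DFA with states {n0, n1, n2, n3, n4, n5, n6, n7}, start state n0, accepting states {n7} and transitions n0: x→n1, y→n2; n1: x→n3, y→n4; n2: x→n5, y→n2; n3: x→n4, y→n6; n4: x→n4, y→n4; n5: x→n3, y→n6; n6: x→n7, y→n4; n7: x→n4, y→n4.
Exploring the product automaton M × N from the start pair (m0, n0), following both machines on each input symbol, reaches 15 state pairs: (m0, n0), (m1, n1), (m2, n2), (m2, n3), (m3, n4), (m2, n5), (m2, n4), (m2, n6), (m4, n4), (m2, n7), (m5, n4), (m6, n4), (m7, n4), (m0, n4), (m1, n4).
M accepts in {m0, m4, m5, m6} and N accepts in {n7}; no reachable pair has both components accepting, so no string drives both machines to acceptance simultaneously and L(M) ∩ L(N) = ∅.
So no string is accepted by both, and the intersection is empty.

Yes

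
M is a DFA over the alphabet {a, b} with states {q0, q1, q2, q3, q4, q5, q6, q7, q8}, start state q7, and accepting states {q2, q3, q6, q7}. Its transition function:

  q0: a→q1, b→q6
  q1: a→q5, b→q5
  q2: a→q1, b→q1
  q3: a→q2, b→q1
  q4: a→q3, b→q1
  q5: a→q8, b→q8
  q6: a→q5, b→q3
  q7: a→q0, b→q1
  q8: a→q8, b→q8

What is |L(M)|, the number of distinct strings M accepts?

The useful subgraph on states {q0, q2, q3, q6, q7} is acyclic, so L(M) is finite; the longest accepting path visits 5 useful states, giving maximum string length 4.
Counting accepting paths from q7 by length: 1 of length 0, 1 of length 2, 1 of length 3, 1 of length 4. Total 4.

4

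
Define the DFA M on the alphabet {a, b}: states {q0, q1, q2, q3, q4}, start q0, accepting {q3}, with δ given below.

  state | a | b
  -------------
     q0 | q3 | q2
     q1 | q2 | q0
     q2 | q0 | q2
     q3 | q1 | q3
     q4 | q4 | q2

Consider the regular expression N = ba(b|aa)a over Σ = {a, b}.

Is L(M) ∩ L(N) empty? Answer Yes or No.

Yes

Converting the expression N to a DFA (subset construction, then merging equivalent states) gives the minimal DFA with states {n0, n1, n2, n3, n4, n5, n6}, start state n0, accepting states {n6} and transitions n0: a→n1, b→n2; n1: a→n1, b→n1; n2: a→n3, b→n1; n3: a→n4, b→n5; n4: a→n5, b→n1; n5: a→n6, b→n1; n6: a→n1, b→n1.
Exploring the product automaton M × N from the start pair (q0, n0), following both machines on each input symbol, reaches 12 state pairs: (q0, n0), (q3, n1), (q2, n2), (q1, n1), (q0, n3), (q2, n1), (q0, n1), (q3, n4), (q2, n5), (q1, n5), (q0, n6), (q2, n6).
M accepts in {q3} and N accepts in {n6}; no reachable pair has both components accepting, so no string drives both machines to acceptance simultaneously and L(M) ∩ L(N) = ∅.
So no string is accepted by both, and the intersection is empty.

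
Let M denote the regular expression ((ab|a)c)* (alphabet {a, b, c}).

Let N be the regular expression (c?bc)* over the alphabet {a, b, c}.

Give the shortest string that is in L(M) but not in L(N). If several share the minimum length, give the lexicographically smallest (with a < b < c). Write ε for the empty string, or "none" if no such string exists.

The string ac is accepted by M but not by N.
No shorter string lies in the difference, and ac is the lexicographically first length-2 string in L(M) \ L(N).

ac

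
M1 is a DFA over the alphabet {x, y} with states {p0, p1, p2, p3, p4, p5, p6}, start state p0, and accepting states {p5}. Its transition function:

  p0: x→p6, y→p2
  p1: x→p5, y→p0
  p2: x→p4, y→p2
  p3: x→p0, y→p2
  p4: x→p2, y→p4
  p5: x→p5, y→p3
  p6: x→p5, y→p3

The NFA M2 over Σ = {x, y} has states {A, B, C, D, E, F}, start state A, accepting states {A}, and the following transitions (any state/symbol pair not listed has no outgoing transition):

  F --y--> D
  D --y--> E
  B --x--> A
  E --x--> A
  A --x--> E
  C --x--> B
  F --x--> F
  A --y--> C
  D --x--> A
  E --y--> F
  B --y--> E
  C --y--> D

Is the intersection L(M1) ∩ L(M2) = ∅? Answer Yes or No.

The string xx is accepted by both M1 and M2.
Hence L(M1) ∩ L(M2) ≠ ∅.

No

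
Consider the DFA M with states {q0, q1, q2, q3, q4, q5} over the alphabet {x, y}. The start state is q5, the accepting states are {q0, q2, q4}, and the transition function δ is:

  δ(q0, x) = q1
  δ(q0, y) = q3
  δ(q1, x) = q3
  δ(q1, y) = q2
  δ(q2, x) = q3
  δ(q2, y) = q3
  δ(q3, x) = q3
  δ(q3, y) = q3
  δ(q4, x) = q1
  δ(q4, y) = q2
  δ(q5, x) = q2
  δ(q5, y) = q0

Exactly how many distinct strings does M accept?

3

The useful subgraph on states {q0, q1, q2, q5} is acyclic, so L(M) is finite; the longest accepting path visits 4 useful states, giving maximum string length 3.
Counting accepting paths from q5 by length: 2 of length 1, 1 of length 3. Total 3.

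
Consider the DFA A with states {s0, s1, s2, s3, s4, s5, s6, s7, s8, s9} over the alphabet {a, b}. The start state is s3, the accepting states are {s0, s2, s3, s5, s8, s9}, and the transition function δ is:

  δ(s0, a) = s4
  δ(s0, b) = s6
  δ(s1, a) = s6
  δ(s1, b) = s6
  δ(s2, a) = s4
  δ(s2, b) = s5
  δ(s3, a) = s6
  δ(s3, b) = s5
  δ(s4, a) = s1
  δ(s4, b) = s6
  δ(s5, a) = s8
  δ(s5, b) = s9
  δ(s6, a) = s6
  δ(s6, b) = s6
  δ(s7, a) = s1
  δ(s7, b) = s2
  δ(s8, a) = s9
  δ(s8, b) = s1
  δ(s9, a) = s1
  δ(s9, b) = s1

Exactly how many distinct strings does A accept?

5

The useful subgraph on states {s3, s5, s8, s9} is acyclic, so L(A) is finite; the longest accepting path visits 4 useful states, giving maximum string length 3.
Counting accepting paths from s3 by length: 1 of length 0, 1 of length 1, 2 of length 2, 1 of length 3. Total 5.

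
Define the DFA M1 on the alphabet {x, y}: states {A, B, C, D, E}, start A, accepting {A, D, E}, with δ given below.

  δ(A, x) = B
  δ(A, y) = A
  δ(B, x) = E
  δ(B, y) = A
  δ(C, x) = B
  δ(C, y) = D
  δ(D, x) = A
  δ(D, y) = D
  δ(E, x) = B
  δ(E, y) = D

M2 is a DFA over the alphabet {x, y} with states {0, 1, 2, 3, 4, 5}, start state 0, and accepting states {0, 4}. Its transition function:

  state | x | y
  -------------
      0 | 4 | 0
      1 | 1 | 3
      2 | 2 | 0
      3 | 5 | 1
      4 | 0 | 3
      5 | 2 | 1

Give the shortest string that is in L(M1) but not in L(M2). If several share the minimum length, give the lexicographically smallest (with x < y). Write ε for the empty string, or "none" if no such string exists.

The string xy is accepted by M1 but not by M2.
No shorter string lies in the difference, and xy is the lexicographically first length-2 string in L(M1) \ L(M2).

xy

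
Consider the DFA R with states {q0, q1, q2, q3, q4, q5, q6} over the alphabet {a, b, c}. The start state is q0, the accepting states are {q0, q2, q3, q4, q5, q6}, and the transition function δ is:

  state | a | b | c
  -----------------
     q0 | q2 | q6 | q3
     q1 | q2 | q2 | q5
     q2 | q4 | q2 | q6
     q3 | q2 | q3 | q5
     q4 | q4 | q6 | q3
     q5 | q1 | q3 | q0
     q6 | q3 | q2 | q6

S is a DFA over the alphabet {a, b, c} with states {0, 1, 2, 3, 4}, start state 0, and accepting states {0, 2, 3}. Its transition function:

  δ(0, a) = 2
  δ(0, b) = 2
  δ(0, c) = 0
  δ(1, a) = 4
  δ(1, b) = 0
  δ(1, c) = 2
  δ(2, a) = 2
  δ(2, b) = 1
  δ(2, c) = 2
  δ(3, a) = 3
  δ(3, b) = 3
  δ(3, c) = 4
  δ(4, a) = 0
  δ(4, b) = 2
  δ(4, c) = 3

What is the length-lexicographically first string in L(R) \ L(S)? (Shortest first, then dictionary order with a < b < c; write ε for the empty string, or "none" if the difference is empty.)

The string ab is accepted by R but not by S.
No shorter string lies in the difference, and ab is the lexicographically first length-2 string in L(R) \ L(S).

ab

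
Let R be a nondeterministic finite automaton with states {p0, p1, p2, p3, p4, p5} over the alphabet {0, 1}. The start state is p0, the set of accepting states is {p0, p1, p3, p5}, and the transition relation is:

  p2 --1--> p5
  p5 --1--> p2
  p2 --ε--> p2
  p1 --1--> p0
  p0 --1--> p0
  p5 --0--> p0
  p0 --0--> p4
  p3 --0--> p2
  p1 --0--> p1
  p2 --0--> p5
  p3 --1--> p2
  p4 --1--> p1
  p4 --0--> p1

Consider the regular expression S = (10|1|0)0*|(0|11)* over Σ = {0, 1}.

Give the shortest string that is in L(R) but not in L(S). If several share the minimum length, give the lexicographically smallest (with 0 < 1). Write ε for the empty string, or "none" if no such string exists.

01

The string 01 is accepted by R but not by S.
No shorter string lies in the difference, and 01 is the lexicographically first length-2 string in L(R) \ L(S).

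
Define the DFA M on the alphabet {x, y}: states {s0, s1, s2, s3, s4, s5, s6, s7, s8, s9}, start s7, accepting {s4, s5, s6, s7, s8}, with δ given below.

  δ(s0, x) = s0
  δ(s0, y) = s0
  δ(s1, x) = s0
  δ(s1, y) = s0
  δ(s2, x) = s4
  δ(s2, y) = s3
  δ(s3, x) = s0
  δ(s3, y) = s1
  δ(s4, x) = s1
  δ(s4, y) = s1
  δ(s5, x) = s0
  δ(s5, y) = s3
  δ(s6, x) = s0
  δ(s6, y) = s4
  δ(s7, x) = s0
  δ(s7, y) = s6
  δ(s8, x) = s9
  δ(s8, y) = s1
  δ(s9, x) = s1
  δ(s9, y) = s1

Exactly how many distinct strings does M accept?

The useful subgraph on states {s4, s6, s7} is acyclic, so L(M) is finite; the longest accepting path visits 3 useful states, giving maximum string length 2.
Counting accepting paths from s7 by length: 1 of length 0, 1 of length 1, 1 of length 2. Total 3.

3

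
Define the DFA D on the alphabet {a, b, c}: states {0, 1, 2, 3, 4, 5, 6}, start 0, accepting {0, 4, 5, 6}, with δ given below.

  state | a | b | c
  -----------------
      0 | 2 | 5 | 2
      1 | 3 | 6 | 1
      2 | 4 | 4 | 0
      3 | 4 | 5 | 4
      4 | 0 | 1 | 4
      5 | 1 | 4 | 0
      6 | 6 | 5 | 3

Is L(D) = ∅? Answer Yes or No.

The empty string ε is accepted: the run 0 ends in the accepting state 0.
Since at least one string is accepted, L(D) is not empty.

No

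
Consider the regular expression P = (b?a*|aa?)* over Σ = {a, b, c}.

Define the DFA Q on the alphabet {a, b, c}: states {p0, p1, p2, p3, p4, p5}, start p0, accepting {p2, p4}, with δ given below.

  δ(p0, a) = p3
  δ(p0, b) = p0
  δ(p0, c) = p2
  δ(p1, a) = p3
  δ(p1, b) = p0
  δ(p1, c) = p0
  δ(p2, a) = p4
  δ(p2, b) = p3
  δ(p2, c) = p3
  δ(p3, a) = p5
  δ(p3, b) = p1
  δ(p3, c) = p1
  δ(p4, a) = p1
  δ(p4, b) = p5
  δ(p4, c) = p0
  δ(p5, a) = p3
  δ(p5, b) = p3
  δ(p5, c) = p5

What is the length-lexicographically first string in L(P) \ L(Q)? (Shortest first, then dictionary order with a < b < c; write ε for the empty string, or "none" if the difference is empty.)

ε

The empty string ε is accepted by P but not by Q.
Since ε is the unique shortest string, it is the required witness.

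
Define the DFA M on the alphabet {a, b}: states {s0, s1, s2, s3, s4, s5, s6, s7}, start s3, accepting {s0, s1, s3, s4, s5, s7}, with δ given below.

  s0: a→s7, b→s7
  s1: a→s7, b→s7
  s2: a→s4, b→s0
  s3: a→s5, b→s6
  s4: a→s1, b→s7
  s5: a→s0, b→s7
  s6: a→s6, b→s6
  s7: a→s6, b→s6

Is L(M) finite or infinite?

finite

The useful states (reachable from s3 and able to reach an accepting state) are {s0, s3, s5, s7}.
Restricted to these states the transition graph has no cycle, so every accepting path has bounded length and L is finite.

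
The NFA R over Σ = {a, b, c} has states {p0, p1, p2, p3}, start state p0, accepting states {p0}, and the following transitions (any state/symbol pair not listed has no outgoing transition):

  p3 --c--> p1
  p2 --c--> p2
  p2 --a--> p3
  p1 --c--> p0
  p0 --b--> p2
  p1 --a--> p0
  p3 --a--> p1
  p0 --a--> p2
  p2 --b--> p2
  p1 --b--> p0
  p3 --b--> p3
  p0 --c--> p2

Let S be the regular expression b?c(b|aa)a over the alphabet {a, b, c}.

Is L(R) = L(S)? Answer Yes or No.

The empty string ε is accepted by R but rejected by S.
So L(R) ≠ L(S).

No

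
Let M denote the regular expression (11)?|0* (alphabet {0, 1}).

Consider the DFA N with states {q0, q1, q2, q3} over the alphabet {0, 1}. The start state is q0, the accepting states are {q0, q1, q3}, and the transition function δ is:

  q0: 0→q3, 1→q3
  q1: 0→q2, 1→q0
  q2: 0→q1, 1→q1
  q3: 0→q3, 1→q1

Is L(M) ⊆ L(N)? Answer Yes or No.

Converting the expression M to a DFA (subset construction, then merging equivalent states) gives the minimal DFA with states {m0, m1, m2, m3, m4}, start state m0, accepting states {m0, m1, m4} and transitions m0: 0→m1, 1→m2; m1: 0→m1, 1→m3; m2: 0→m3, 1→m4; m3: 0→m3, 1→m3; m4: 0→m3, 1→m3.
Exploring the product automaton M × N from the start pair (m0, q0), following both machines on each input symbol, reaches 8 state pairs: (m0, q0), (m1, q3), (m2, q3), (m3, q1), (m3, q3), (m4, q1), (m3, q2), (m3, q0).
M accepts in {m0, m1, m4} and N accepts in {q0, q1, q3}. The reachable pairs whose M-component is accepting are (m0, q0), (m1, q3), (m4, q1); in each of them the N-component is accepting too, so the product for L(M) \ L(N) (M-component accepting, N-component rejecting) has no reachable accepting pair and the difference is empty.
Hence every string in L(M) is also in L(N).

Yes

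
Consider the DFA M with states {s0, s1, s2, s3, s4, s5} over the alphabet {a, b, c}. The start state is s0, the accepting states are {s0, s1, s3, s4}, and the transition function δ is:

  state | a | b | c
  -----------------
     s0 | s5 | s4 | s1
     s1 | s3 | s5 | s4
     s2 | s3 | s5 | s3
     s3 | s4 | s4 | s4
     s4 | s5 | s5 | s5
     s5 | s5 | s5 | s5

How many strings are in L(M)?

8

The useful subgraph on states {s0, s1, s3, s4} is acyclic, so L(M) is finite; the longest accepting path visits 4 useful states, giving maximum string length 3.
Counting accepting paths from s0 by length: 1 of length 0, 2 of length 1, 2 of length 2, 3 of length 3. Total 8.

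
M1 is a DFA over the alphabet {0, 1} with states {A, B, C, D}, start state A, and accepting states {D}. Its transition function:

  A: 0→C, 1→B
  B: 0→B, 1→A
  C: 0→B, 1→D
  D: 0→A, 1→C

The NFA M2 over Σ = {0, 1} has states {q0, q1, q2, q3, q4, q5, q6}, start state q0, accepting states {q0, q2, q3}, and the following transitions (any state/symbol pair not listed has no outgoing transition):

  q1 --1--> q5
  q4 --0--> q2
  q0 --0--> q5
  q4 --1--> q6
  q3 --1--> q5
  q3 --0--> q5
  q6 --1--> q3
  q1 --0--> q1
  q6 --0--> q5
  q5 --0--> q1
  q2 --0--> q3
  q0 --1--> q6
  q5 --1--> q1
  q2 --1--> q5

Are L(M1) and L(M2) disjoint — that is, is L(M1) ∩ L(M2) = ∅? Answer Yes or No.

Exploring the product automaton M1 × M2 from the start pair (A, q0), following both machines on each input symbol, reaches 11 state pairs: (A, q0), (C, q5), (B, q6), (B, q1), (D, q1), (B, q5), (A, q3), (A, q5), (A, q1), (C, q1), (D, q5).
M1 accepts in {D} and M2 accepts in {q0, q2, q3}; no reachable pair has both components accepting, so no string drives both machines to acceptance simultaneously and L(M1) ∩ L(M2) = ∅.
So no string is accepted by both, and the intersection is empty.

Yes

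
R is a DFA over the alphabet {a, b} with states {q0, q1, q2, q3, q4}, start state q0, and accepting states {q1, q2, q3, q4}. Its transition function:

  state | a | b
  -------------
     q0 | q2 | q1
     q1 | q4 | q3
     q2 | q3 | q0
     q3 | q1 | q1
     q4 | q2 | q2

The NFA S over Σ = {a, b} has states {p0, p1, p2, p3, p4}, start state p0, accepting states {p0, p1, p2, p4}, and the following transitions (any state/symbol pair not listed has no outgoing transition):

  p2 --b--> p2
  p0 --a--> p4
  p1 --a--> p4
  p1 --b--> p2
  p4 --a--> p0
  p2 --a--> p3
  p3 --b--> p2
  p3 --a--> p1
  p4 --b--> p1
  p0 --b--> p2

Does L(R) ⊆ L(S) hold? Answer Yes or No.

The string ba is in L(R) but not in L(S).
So L(R) ⊄ L(S).

No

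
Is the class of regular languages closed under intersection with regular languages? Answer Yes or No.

Yes

This is a special case of closure under intersection: the product of the two DFAs, accepting on F₁ × F₂, recognises the intersection.
So the regular languages are closed under intersection with a regular language.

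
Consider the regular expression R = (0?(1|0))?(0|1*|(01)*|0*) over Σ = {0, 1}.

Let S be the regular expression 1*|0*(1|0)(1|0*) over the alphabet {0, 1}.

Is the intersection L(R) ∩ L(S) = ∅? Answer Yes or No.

The empty string ε is accepted by both R and S.
Hence L(R) ∩ L(S) ≠ ∅.

No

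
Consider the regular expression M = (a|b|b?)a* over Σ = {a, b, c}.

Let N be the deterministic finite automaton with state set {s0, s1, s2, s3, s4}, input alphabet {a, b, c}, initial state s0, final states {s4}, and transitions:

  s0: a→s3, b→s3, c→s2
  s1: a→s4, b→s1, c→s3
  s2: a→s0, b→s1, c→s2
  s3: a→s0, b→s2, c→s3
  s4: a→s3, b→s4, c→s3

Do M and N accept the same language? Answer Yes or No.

The empty string ε is accepted by M but rejected by N.
So L(M) ≠ L(N).

No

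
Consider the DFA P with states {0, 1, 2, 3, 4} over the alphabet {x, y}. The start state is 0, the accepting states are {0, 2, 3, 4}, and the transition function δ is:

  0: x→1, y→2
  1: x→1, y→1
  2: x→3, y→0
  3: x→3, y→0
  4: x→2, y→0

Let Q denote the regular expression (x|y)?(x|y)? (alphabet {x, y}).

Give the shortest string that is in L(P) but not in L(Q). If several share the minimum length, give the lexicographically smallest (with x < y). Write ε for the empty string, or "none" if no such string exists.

yxx

The string yxx is accepted by P but not by Q.
No shorter string lies in the difference, and yxx is the lexicographically first length-3 string in L(P) \ L(Q).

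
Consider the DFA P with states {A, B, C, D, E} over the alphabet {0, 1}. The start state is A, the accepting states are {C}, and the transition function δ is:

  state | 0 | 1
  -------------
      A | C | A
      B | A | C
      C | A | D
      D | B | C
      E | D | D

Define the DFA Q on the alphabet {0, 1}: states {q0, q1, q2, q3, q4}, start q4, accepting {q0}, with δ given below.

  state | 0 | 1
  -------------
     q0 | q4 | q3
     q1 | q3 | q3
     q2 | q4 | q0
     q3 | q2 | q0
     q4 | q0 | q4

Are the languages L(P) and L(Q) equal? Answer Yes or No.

Exploring the product automaton P × Q from the start pair (A, q4), following both machines on each input symbol, reaches 4 state pairs: (A, q4), (C, q0), (D, q3), (B, q2).
P accepts in {C} and Q accepts in {q0}. In every reachable pair the two components are either both accepting — (C, q0) — or both non-accepting, so no string is accepted by exactly one of the machines: L(P) \ L(Q) and L(Q) \ L(P) are both empty.
Hence every string is accepted by P iff it is accepted by Q, and the two languages coincide.

Yes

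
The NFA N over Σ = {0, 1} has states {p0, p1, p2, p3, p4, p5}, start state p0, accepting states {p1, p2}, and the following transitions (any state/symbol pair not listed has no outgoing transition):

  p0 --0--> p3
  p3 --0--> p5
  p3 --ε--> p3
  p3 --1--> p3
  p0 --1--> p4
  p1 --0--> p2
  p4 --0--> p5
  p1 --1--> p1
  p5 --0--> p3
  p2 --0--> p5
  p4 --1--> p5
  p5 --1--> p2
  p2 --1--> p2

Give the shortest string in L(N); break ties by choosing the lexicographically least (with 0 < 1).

001

A breadth-first search from p0 reaches an accepting state first via the path p0 → p3 → p5 → p2 on input 001.
No string of length < 3 is accepted (BFS exhausts all shorter strings without reaching an accepting state), and 001 is the lexicographically least accepting string of length 3.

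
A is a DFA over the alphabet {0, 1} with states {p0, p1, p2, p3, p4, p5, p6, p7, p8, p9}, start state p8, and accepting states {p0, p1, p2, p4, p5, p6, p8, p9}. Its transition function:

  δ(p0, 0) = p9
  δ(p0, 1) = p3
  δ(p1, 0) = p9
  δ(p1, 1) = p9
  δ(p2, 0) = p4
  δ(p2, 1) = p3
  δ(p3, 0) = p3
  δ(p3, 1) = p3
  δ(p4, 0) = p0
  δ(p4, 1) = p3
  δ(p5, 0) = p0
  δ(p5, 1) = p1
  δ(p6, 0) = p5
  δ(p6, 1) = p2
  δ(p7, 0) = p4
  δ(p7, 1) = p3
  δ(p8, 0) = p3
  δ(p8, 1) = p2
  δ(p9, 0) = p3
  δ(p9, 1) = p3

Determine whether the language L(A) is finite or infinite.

finite

The useful states (reachable from p8 and able to reach an accepting state) are {p0, p2, p4, p8, p9}.
Restricted to these states the transition graph has no cycle, so every accepting path has bounded length and L is finite.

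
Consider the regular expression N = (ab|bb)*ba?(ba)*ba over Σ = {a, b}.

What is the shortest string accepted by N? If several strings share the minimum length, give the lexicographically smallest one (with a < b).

bba

By inspection of the expression, no string of length less than 3 matches, and bba is the lexicographically first match of length 3.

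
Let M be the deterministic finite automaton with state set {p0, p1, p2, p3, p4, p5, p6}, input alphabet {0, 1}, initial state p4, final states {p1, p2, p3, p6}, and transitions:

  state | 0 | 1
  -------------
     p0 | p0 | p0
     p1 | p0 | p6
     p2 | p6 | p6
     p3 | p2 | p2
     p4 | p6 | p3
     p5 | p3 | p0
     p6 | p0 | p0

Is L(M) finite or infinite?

The useful states (reachable from p4 and able to reach an accepting state) are {p2, p3, p4, p6}.
Restricted to these states the transition graph has no cycle, so every accepting path has bounded length and L is finite.

finite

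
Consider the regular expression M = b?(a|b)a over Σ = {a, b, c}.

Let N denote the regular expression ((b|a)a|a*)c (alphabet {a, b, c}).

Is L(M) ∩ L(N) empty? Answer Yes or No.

Yes

Converting the expression M to a DFA (subset construction, then merging equivalent states) gives the minimal DFA with states {m0, m1, m2, m3, m4, m5}, start state m0, accepting states {m4, m5} and transitions m0: a→m1, b→m2, c→m3; m1: a→m4, b→m3, c→m3; m2: a→m5, b→m1, c→m3; m3: a→m3, b→m3, c→m3; m4: a→m3, b→m3, c→m3; m5: a→m4, b→m3, c→m3.
Converting the expression N to a DFA (subset construction, then merging equivalent states) gives the minimal DFA with states {n0, n1, n2, n3, n4, n5}, start state n0, accepting states {n3} and transitions n0: a→n1, b→n2, c→n3; n1: a→n1, b→n4, c→n3; n2: a→n5, b→n4, c→n4; n3: a→n4, b→n4, c→n4; n4: a→n4, b→n4, c→n4; n5: a→n4, b→n4, c→n3.
Exploring the product automaton M × N from the start pair (m0, n0), following both machines on each input symbol, reaches 10 state pairs: (m0, n0), (m1, n1), (m2, n2), (m3, n3), (m4, n1), (m3, n4), (m5, n5), (m1, n4), (m3, n1), (m4, n4).
M accepts in {m4, m5} and N accepts in {n3}; no reachable pair has both components accepting, so no string drives both machines to acceptance simultaneously and L(M) ∩ L(N) = ∅.
So no string is accepted by both, and the intersection is empty.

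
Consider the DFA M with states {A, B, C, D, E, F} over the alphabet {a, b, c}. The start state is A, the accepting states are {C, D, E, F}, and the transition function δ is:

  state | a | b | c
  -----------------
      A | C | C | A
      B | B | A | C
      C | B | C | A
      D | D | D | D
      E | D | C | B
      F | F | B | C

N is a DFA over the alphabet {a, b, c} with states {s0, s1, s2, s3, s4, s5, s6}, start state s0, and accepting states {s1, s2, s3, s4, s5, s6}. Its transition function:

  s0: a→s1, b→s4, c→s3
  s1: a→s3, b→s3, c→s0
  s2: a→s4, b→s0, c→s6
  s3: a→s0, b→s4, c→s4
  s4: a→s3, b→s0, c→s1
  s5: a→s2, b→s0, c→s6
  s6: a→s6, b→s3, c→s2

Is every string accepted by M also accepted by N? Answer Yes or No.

The string bb is in L(M) but not in L(N).
So L(M) ⊄ L(N).

No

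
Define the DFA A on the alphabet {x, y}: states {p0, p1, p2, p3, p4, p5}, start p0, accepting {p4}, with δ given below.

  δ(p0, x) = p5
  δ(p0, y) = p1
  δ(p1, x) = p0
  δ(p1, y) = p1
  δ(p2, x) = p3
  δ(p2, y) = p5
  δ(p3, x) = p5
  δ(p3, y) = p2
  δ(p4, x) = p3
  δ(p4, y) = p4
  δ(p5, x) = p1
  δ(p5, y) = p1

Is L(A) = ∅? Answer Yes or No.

Yes

The states reachable from the start state are {p0, p1, p5}.
None of the accepting states {p4} is reachable, so no string is accepted and L(A) = ∅.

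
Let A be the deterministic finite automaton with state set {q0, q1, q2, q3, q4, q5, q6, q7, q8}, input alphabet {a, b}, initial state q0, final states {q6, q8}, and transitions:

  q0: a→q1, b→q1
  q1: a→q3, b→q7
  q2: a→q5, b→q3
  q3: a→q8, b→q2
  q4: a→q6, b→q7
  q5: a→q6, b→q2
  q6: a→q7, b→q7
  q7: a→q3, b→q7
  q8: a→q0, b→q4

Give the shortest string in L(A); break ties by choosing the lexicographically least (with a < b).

aaa

A breadth-first search from q0 reaches an accepting state first via the path q0 → q1 → q3 → q8 on input aaa.
No string of length < 3 is accepted (BFS exhausts all shorter strings without reaching an accepting state), and aaa is the lexicographically least accepting string of length 3.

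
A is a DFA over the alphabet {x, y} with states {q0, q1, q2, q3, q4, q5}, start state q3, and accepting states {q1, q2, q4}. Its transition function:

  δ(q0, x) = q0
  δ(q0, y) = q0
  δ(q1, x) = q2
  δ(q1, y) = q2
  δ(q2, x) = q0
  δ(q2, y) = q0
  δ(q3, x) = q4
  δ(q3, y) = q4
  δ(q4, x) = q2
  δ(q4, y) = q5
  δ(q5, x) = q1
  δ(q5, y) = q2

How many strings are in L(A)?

12

The useful subgraph on states {q1, q2, q3, q4, q5} is acyclic, so L(A) is finite; the longest accepting path visits 5 useful states, giving maximum string length 4.
Counting accepting paths from q3 by length: 2 of length 1, 2 of length 2, 4 of length 3, 4 of length 4. Total 12.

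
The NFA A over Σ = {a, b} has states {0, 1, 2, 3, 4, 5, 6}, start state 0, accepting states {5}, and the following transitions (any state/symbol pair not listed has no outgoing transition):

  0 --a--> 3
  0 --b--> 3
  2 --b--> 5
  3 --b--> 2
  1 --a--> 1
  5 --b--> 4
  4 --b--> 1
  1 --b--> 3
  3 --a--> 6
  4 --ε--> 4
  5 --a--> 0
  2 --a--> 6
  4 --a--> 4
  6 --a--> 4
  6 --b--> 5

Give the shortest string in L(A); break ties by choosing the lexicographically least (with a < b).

A breadth-first search from 0 reaches an accepting state first via the path 0 → 3 → 6 → 5 on input aab.
No string of length < 3 is accepted (BFS exhausts all shorter strings without reaching an accepting state), and aab is the lexicographically least accepting string of length 3.

aab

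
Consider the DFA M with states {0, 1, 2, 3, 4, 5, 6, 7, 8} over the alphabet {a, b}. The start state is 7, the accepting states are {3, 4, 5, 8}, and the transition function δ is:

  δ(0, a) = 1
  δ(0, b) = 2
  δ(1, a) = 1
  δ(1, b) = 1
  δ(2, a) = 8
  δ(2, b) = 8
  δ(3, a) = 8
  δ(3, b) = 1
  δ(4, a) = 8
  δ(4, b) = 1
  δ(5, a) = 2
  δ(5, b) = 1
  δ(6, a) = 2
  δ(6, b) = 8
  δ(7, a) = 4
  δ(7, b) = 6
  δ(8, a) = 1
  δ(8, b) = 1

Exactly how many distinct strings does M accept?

The useful subgraph on states {2, 4, 6, 7, 8} is acyclic, so L(M) is finite; the longest accepting path visits 4 useful states, giving maximum string length 3.
Counting accepting paths from 7 by length: 1 of length 1, 2 of length 2, 2 of length 3. Total 5.

5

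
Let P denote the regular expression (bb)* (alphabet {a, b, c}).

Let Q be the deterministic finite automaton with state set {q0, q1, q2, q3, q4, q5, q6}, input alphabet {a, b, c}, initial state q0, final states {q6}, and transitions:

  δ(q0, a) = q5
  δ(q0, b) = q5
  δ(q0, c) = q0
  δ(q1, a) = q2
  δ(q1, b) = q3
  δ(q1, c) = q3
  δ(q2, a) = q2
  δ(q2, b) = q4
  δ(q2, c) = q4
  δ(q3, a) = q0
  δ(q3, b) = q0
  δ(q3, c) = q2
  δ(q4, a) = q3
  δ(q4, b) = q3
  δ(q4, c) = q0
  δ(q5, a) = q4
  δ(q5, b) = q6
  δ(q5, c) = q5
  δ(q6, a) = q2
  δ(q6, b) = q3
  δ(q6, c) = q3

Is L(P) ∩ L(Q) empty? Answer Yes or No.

The string bb is accepted by both P and Q.
Hence L(P) ∩ L(Q) ≠ ∅.

No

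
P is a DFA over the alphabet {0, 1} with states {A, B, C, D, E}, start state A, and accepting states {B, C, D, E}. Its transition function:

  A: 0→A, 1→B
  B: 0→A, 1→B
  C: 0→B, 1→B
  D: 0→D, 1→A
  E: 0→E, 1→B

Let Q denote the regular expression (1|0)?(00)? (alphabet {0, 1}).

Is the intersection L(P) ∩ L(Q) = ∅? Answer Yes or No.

The string 1 is accepted by both P and Q.
Hence L(P) ∩ L(Q) ≠ ∅.

No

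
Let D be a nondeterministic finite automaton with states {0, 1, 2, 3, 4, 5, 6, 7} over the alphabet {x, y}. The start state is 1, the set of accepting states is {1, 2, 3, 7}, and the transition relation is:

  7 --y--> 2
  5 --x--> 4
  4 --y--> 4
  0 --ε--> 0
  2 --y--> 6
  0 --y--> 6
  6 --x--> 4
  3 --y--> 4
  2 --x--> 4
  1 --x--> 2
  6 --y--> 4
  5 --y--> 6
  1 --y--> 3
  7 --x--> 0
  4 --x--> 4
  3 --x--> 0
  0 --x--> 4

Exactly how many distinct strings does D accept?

3

The useful subgraph on states {1, 2, 3} is acyclic, so L(D) is finite; the longest accepting path visits 2 useful states, giving maximum string length 1.
Counting accepting paths from 1 by length: 1 of length 0, 2 of length 1. Total 3.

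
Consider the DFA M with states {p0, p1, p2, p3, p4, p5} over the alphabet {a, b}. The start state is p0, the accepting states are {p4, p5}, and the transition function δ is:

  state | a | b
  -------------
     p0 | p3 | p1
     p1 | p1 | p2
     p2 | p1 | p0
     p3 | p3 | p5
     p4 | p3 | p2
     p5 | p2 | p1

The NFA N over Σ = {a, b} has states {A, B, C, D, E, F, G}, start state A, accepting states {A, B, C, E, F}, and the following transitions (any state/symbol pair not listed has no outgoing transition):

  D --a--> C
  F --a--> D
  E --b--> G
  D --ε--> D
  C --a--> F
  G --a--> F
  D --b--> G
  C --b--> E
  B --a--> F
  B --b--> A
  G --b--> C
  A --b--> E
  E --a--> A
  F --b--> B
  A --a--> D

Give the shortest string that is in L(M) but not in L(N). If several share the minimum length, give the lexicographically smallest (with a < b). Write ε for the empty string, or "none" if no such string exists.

ab

The string ab is accepted by M but not by N.
No shorter string lies in the difference, and ab is the lexicographically first length-2 string in L(M) \ L(N).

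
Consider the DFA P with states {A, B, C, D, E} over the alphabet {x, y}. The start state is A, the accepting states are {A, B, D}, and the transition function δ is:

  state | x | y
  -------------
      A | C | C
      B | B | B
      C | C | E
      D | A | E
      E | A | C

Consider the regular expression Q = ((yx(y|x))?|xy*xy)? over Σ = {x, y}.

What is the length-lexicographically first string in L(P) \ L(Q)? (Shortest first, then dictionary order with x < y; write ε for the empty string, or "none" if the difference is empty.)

The string xyx is accepted by P but not by Q.
No shorter string lies in the difference, and xyx is the lexicographically first length-3 string in L(P) \ L(Q).

xyx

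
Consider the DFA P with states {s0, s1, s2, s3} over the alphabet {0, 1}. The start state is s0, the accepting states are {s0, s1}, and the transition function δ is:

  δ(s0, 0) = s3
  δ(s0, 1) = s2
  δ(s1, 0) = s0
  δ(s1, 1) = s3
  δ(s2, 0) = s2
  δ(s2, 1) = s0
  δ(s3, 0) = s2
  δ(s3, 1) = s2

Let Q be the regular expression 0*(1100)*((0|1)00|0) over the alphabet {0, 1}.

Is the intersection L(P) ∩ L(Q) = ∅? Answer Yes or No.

Yes

Converting the expression Q to a DFA (subset construction, then merging equivalent states) gives the minimal DFA with states {q0, q1, q2, q3, q4, q5, q6, q7, q8, q9}, start state q0, accepting states {q1, q5, q9} and transitions q0: 0→q1, 1→q2; q1: 0→q1, 1→q2; q2: 0→q3, 1→q4; q3: 0→q5, 1→q6; q4: 0→q7, 1→q6; q5: 0→q6, 1→q6; q6: 0→q6, 1→q6; q7: 0→q8, 1→q6; q8: 0→q9, 1→q2; q9: 0→q3, 1→q6.
Exploring the product automaton P × Q from the start pair (s0, q0), following both machines on each input symbol, reaches 17 state pairs: (s0, q0), (s3, q1), (s2, q2), (s2, q1), (s2, q3), (s0, q4), (s0, q2), (s2, q5), (s0, q6), (s3, q7), (s2, q6), (s3, q3), (s2, q4), (s3, q6), (s2, q8), (s2, q7), (s2, q9).
P accepts in {s0, s1} and Q accepts in {q1, q5, q9}; no reachable pair has both components accepting, so no string drives both machines to acceptance simultaneously and L(P) ∩ L(Q) = ∅.
So no string is accepted by both, and the intersection is empty.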